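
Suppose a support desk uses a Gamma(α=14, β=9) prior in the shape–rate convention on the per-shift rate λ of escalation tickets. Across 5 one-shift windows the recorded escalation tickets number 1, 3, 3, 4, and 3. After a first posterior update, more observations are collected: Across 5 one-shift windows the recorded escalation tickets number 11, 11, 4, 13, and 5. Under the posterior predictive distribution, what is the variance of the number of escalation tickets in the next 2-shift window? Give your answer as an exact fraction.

Total count: 1 + 3 + 3 + 4 + 3 = 14.
Total exposure: 5 shifts.
After the first batch: Gamma(14 + 14, 9 + 5) = Gamma(28, 14).
Total count: 11 + 11 + 4 + 13 + 5 = 44.
Total exposure: 5 shifts.
After the second batch: Gamma(28 + 44, 14 + 5) = Gamma(72, 19).
The posterior predictive for a window of length T is Negative Binomial with variance T·α'·(β'+T)/β'² = 2·72·21/361 = 3024/361.

3024/361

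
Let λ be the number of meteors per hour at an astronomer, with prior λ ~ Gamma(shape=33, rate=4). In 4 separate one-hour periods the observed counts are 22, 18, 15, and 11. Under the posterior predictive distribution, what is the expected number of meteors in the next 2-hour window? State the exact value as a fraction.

Total count: 22 + 18 + 15 + 11 = 66.
Total exposure: 4 hours.
Posterior: α' = 33 + 66 = 99, β' = 4 + 4 = 8.
Predictive mean over a 2-hour window = T·E[λ|data] = 2·99/8 = 99/4.

99/4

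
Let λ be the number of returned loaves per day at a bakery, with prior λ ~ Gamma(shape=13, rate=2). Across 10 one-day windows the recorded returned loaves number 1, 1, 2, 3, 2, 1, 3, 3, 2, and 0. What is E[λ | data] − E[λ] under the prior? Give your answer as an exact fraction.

Total count: 1 + 1 + 2 + 3 + 2 + 1 + 3 + 3 + 2 + 0 = 18.
Total exposure: 10 days.
By Gamma–Poisson conjugacy, the posterior is Gamma(α + Σx, β + Σt) = Gamma(13 + 18, 2 + 10) = Gamma(31, 12).
Posterior mean = 31/12 = 31/12; prior mean = 13/2 = 13/2. Difference = 31/12 − 13/2 = -47/12.

-47/12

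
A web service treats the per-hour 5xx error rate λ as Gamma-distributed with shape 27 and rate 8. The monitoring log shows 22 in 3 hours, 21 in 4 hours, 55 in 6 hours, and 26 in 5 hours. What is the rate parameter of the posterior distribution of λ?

26

Total count: 22 + 21 + 55 + 26 = 124.
Total exposure: 3 + 4 + 6 + 5 = 18 hours.
By Gamma–Poisson conjugacy, the posterior is Gamma(α + Σx, β + Σt) = Gamma(27 + 124, 8 + 18) = Gamma(151, 26).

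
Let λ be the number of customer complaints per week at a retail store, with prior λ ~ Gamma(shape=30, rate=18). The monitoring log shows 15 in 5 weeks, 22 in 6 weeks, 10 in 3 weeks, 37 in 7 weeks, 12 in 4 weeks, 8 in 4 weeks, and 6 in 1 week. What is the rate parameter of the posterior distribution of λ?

Total count: 15 + 22 + 10 + 37 + 12 + 8 + 6 = 110.
Total exposure: 5 + 6 + 3 + 7 + 4 + 4 + 1 = 30 weeks.
By Gamma–Poisson conjugacy, the posterior is Gamma(α + Σx, β + Σt) = Gamma(30 + 110, 18 + 30) = Gamma(140, 48).

48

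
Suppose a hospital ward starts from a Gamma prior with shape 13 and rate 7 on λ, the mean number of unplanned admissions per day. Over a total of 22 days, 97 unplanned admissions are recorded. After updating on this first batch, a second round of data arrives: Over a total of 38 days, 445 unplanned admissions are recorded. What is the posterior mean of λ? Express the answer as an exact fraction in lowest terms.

Total count 97 over total exposure 22 days.
After the first batch: Gamma(13 + 97, 7 + 22) = Gamma(110, 29).
Total count 445 over total exposure 38 days.
After the second batch: Gamma(110 + 445, 29 + 38) = Gamma(555, 67).
Posterior mean = α'/β' = 555/67.

555/67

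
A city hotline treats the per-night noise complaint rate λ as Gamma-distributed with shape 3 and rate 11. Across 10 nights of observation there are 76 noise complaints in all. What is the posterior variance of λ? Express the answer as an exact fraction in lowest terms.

79/441

Total count 76 over total exposure 10 nights.
By Gamma–Poisson conjugacy, the posterior is Gamma(α + Σx, β + Σt) = Gamma(3 + 76, 11 + 10) = Gamma(79, 21).
Posterior variance = α'/β'² = 79/441.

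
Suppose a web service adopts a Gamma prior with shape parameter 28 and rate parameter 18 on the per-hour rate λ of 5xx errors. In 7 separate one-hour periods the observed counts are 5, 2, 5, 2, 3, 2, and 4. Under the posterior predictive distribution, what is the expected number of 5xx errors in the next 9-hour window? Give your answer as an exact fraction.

Total count: 5 + 2 + 5 + 2 + 3 + 2 + 4 = 23.
Total exposure: 7 hours.
Posterior: α' = 28 + 23 = 51, β' = 18 + 7 = 25.
Predictive mean over a 9-hour window = T·E[λ|data] = 9·51/25 = 459/25.

459/25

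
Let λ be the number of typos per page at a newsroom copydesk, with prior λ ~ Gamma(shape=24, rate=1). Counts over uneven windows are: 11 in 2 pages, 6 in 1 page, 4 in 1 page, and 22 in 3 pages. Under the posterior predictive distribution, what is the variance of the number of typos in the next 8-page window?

Total count: 11 + 6 + 4 + 22 = 43.
Total exposure: 2 + 1 + 1 + 3 = 7 pages.
By Gamma–Poisson conjugacy, the posterior is Gamma(α + Σx, β + Σt) = Gamma(24 + 43, 1 + 7) = Gamma(67, 8).
The posterior predictive for a window of length T is Negative Binomial with variance T·α'·(β'+T)/β'² = 8·67·16/64 = 134.

134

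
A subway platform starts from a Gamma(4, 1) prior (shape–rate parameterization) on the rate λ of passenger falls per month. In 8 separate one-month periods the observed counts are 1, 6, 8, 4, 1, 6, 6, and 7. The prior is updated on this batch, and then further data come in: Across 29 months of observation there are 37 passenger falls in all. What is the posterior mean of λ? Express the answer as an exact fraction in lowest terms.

40/19

Total count: 1 + 6 + 8 + 4 + 1 + 6 + 6 + 7 = 39.
Total exposure: 8 months.
After the first batch: Gamma(4 + 39, 1 + 8) = Gamma(43, 9).
Total count 37 over total exposure 29 months.
After the second batch: Gamma(43 + 37, 9 + 29) = Gamma(80, 38).
Posterior mean = α'/β' = 80/38 = 40/19.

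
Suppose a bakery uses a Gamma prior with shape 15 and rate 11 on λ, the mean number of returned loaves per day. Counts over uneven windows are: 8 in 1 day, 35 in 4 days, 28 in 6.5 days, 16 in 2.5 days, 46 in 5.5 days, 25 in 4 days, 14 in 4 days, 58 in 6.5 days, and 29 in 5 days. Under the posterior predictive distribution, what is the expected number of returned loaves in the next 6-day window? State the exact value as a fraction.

Total count: 8 + 35 + 28 + 16 + 46 + 25 + 14 + 58 + 29 = 259.
Total exposure: 1 + 4 + 6.5 + 2.5 + 5.5 + 4 + 4 + 6.5 + 5 = 39 days.
The Gamma prior is conjugate for the Poisson rate, so λ | data ~ Gamma(15+259, 11+39) = Gamma(274, 50).
Predictive mean over a 6-day window = T·E[λ|data] = 6·274/50 = 822/25.

822/25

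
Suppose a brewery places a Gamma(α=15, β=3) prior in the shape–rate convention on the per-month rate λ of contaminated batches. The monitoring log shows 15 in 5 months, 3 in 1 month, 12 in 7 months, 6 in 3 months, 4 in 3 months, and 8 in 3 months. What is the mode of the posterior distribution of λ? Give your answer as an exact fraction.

Total count: 15 + 3 + 12 + 6 + 4 + 8 = 48.
Total exposure: 5 + 1 + 7 + 3 + 3 + 3 = 22 months.
By Gamma–Poisson conjugacy, the posterior is Gamma(α + Σx, β + Σt) = Gamma(15 + 48, 3 + 22) = Gamma(63, 25).
Posterior mode = (α'−1)/β' = 62/25.

62/25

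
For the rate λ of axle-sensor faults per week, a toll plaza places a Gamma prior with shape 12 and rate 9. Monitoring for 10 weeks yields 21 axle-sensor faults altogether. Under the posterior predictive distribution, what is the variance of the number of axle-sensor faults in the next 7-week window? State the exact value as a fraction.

6006/361

Total count 21 over total exposure 10 weeks.
Gamma(α, β) with Poisson data over total exposure Σt gives posterior Gamma(α+Σx, β+Σt) = Gamma(33, 19).
The posterior predictive for a window of length T is Negative Binomial with variance T·α'·(β'+T)/β'² = 7·33·26/361 = 6006/361.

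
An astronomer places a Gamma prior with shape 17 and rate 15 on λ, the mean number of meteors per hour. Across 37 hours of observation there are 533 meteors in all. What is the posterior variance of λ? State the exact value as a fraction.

275/1352

Total count 533 over total exposure 37 hours.
Gamma(α, β) with Poisson data over total exposure Σt gives posterior Gamma(α+Σx, β+Σt) = Gamma(550, 52).
Posterior variance = α'/β'² = 550/2704 = 275/1352.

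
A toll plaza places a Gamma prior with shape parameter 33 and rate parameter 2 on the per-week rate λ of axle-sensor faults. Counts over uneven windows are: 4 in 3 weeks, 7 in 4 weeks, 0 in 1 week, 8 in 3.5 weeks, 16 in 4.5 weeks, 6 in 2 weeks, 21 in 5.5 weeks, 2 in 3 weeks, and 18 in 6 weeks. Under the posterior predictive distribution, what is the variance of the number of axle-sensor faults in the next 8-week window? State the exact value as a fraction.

Total count: 4 + 7 + 0 + 8 + 16 + 6 + 21 + 2 + 18 = 82.
Total exposure: 3 + 4 + 1 + 3.5 + 4.5 + 2 + 5.5 + 3 + 6 = 32.5 weeks.
By Gamma–Poisson conjugacy, the posterior is Gamma(α + Σx, β + Σt) = Gamma(33 + 82, 2 + 32.5) = Gamma(115, 69/2).
The posterior predictive for a window of length T is Negative Binomial with variance T·α'·(β'+T)/β'² = 8·115·(85/2)/(4761/4) = 6800/207.

6800/207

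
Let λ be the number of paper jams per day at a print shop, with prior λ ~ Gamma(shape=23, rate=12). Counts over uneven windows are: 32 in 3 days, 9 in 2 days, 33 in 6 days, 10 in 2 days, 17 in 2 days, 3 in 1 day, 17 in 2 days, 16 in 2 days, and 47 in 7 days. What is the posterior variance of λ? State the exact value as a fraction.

Total count: 32 + 9 + 33 + 10 + 17 + 3 + 17 + 16 + 47 = 184.
Total exposure: 3 + 2 + 6 + 2 + 2 + 1 + 2 + 2 + 7 = 27 days.
Posterior: α' = 23 + 184 = 207, β' = 12 + 27 = 39.
Posterior variance = α'/β'² = 207/1521 = 23/169.

23/169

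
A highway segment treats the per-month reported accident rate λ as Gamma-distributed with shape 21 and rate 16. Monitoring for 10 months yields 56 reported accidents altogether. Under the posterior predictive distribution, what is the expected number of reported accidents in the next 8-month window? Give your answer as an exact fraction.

308/13

Total count 56 over total exposure 10 months.
Gamma(α, β) with Poisson data over total exposure Σt gives posterior Gamma(α+Σx, β+Σt) = Gamma(77, 26).
Predictive mean over an 8-month window = T·E[λ|data] = 8·77/26 = 308/13.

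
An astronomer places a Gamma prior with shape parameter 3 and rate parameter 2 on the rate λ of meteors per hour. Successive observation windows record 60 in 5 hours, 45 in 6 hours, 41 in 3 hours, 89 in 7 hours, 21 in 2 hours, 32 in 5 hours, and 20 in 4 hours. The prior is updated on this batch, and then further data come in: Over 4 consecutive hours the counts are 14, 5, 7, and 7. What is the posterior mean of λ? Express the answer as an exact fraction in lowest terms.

Total count: 60 + 45 + 41 + 89 + 21 + 32 + 20 = 308.
Total exposure: 5 + 6 + 3 + 7 + 2 + 5 + 4 = 32 hours.
After the first batch: Gamma(3 + 308, 2 + 32) = Gamma(311, 34).
Total count: 14 + 5 + 7 + 7 = 33.
Total exposure: 4 hours.
After the second batch: Gamma(311 + 33, 34 + 4) = Gamma(344, 38).
Posterior mean = α'/β' = 344/38 = 172/19.

172/19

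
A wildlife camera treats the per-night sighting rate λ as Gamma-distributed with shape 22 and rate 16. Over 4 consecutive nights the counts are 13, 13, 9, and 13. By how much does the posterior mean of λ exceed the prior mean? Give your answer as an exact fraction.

Total count: 13 + 13 + 9 + 13 = 48.
Total exposure: 4 nights.
By Gamma–Poisson conjugacy, the posterior is Gamma(α + Σx, β + Σt) = Gamma(22 + 48, 16 + 4) = Gamma(70, 20).
Posterior mean = 70/20 = 7/2; prior mean = 22/16 = 11/8. Difference = 7/2 − 11/8 = 17/8.

17/8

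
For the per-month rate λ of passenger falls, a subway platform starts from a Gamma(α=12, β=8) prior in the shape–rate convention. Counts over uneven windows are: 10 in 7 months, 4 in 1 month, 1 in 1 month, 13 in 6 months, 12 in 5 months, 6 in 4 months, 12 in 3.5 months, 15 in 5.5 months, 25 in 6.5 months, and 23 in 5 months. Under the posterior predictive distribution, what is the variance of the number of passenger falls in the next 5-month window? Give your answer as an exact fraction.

874/63

Total count: 10 + 4 + 1 + 13 + 12 + 6 + 12 + 15 + 25 + 23 = 121.
Total exposure: 7 + 1 + 1 + 6 + 5 + 4 + 3.5 + 5.5 + 6.5 + 5 = 44.5 months.
Posterior: α' = 12 + 121 = 133, β' = 8 + 44.5 = 105/2.
The posterior predictive for a window of length T is Negative Binomial with variance T·α'·(β'+T)/β'² = 5·133·(115/2)/(11025/4) = 874/63.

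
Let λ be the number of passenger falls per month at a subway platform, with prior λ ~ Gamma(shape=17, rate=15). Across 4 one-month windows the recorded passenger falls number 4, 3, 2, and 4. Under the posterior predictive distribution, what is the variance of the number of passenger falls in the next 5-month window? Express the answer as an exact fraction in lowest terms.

Total count: 4 + 3 + 2 + 4 = 13.
Total exposure: 4 months.
Posterior: α' = 17 + 13 = 30, β' = 15 + 4 = 19.
The posterior predictive for a window of length T is Negative Binomial with variance T·α'·(β'+T)/β'² = 5·30·24/361 = 3600/361.

3600/361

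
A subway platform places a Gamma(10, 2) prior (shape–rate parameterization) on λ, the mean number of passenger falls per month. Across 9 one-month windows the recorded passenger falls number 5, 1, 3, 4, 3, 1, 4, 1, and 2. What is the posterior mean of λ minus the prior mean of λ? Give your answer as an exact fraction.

-21/11

Total count: 5 + 1 + 3 + 4 + 3 + 1 + 4 + 1 + 2 = 24.
Total exposure: 9 months.
Conjugate update: add total count to the shape and total exposure to the rate, giving Gamma(34, 11).
Posterior mean = 34/11 = 34/11; prior mean = 10/2 = 5. Difference = 34/11 − 5 = -21/11.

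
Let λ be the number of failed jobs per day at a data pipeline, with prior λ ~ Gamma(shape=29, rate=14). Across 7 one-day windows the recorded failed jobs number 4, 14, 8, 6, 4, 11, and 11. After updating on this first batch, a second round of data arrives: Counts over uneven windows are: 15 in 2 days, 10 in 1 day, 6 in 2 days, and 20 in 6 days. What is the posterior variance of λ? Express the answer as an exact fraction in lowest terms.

69/512

Total count: 4 + 14 + 8 + 6 + 4 + 11 + 11 = 58.
Total exposure: 7 days.
After the first batch: Gamma(29 + 58, 14 + 7) = Gamma(87, 21).
Total count: 15 + 10 + 6 + 20 = 51.
Total exposure: 2 + 1 + 2 + 6 = 11 days.
After the second batch: Gamma(87 + 51, 21 + 11) = Gamma(138, 32).
Posterior variance = α'/β'² = 138/1024 = 69/512.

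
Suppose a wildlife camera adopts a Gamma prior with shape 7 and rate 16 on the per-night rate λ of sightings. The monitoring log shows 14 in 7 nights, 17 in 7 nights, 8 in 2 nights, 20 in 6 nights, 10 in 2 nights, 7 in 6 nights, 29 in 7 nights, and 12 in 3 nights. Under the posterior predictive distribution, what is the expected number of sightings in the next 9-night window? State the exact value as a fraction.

Total count: 14 + 17 + 8 + 20 + 10 + 7 + 29 + 12 = 117.
Total exposure: 7 + 7 + 2 + 6 + 2 + 6 + 7 + 3 = 40 nights.
Conjugate update: add total count to the shape and total exposure to the rate, giving Gamma(124, 56).
Predictive mean over a 9-night window = T·E[λ|data] = 9·124/56 = 279/14.

279/14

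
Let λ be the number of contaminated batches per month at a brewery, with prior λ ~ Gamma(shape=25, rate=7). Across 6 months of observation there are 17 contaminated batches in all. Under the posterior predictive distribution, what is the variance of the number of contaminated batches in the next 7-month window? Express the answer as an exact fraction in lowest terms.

5880/169

Total count 17 over total exposure 6 months.
Posterior: α' = 25 + 17 = 42, β' = 7 + 6 = 13.
The posterior predictive for a window of length T is Negative Binomial with variance T·α'·(β'+T)/β'² = 7·42·20/169 = 5880/169.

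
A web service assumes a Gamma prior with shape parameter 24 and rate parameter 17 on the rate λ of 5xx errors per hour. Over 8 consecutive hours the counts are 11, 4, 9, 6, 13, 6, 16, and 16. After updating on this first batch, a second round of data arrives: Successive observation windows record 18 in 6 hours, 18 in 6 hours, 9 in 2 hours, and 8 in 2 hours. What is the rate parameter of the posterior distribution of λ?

41

Total count: 11 + 4 + 9 + 6 + 13 + 6 + 16 + 16 = 81.
Total exposure: 8 hours.
After the first batch: Gamma(24 + 81, 17 + 8) = Gamma(105, 25).
Total count: 18 + 18 + 9 + 8 = 53.
Total exposure: 6 + 6 + 2 + 2 = 16 hours.
After the second batch: Gamma(105 + 53, 25 + 16) = Gamma(158, 41).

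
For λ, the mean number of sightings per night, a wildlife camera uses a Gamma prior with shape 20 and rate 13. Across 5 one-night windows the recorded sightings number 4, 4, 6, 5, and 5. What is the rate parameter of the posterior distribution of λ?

Total count: 4 + 4 + 6 + 5 + 5 = 24.
Total exposure: 5 nights.
Conjugate update: add total count to the shape and total exposure to the rate, giving Gamma(44, 18).

18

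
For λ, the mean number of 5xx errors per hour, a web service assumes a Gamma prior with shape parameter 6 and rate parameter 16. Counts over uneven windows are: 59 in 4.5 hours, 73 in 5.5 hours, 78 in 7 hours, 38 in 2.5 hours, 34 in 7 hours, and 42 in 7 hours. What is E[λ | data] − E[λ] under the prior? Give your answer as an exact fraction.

151/24

Total count: 59 + 73 + 78 + 38 + 34 + 42 = 324.
Total exposure: 4.5 + 5.5 + 7 + 2.5 + 7 + 7 = 33.5 hours.
By Gamma–Poisson conjugacy, the posterior is Gamma(α + Σx, β + Σt) = Gamma(6 + 324, 16 + 33.5) = Gamma(330, 99/2).
Posterior mean = 330/(99/2) = 20/3; prior mean = 6/16 = 3/8. Difference = 20/3 − 3/8 = 151/24.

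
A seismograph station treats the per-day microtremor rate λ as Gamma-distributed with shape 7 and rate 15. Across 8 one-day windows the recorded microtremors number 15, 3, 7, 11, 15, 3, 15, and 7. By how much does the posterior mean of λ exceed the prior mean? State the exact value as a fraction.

Total count: 15 + 3 + 7 + 11 + 15 + 3 + 15 + 7 = 76.
Total exposure: 8 days.
By Gamma–Poisson conjugacy, the posterior is Gamma(α + Σx, β + Σt) = Gamma(7 + 76, 15 + 8) = Gamma(83, 23).
Posterior mean = 83/23 = 83/23; prior mean = 7/15 = 7/15. Difference = 83/23 − 7/15 = 1084/345.

1084/345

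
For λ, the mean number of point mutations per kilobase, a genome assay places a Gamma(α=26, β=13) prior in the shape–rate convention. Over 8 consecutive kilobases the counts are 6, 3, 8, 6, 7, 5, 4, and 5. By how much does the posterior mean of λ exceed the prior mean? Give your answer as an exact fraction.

4/3

Total count: 6 + 3 + 8 + 6 + 7 + 5 + 4 + 5 = 44.
Total exposure: 8 kilobases.
The Gamma prior is conjugate for the Poisson rate, so λ | data ~ Gamma(26+44, 13+8) = Gamma(70, 21).
Posterior mean = 70/21 = 10/3; prior mean = 26/13 = 2. Difference = 10/3 − 2 = 4/3.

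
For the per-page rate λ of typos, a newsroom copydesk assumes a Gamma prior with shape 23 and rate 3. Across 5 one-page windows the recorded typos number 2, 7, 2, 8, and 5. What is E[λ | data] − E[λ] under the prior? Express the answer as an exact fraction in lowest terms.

Total count: 2 + 7 + 2 + 8 + 5 = 24.
Total exposure: 5 pages.
Conjugate update: add total count to the shape and total exposure to the rate, giving Gamma(47, 8).
Posterior mean = 47/8 = 47/8; prior mean = 23/3 = 23/3. Difference = 47/8 − 23/3 = -43/24.

-43/24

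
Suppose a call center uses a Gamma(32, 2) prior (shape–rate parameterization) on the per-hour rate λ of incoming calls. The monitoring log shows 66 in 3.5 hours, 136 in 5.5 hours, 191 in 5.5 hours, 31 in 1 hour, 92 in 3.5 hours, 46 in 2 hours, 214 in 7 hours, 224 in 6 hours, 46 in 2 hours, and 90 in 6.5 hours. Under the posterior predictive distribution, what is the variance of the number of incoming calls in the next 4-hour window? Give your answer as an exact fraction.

906368/7921

Total count: 66 + 136 + 191 + 31 + 92 + 46 + 214 + 224 + 46 + 90 = 1136.
Total exposure: 3.5 + 5.5 + 5.5 + 1 + 3.5 + 2 + 7 + 6 + 2 + 6.5 = 42.5 hours.
Posterior: α' = 32 + 1136 = 1168, β' = 2 + 42.5 = 89/2.
The posterior predictive for a window of length T is Negative Binomial with variance T·α'·(β'+T)/β'² = 4·1168·(97/2)/(7921/4) = 906368/7921.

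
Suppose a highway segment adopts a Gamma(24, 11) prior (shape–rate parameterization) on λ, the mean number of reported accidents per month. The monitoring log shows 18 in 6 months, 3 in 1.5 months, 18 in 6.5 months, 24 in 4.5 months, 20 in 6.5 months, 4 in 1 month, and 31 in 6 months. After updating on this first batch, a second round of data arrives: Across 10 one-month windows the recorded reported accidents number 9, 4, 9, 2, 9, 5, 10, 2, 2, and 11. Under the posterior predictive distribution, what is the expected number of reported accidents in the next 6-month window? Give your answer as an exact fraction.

Total count: 18 + 3 + 18 + 24 + 20 + 4 + 31 = 118.
Total exposure: 6 + 1.5 + 6.5 + 4.5 + 6.5 + 1 + 6 = 32 months.
After the first batch: Gamma(24 + 118, 11 + 32) = Gamma(142, 43).
Total count: 9 + 4 + 9 + 2 + 9 + 5 + 10 + 2 + 2 + 11 = 63.
Total exposure: 10 months.
After the second batch: Gamma(142 + 63, 43 + 10) = Gamma(205, 53).
Predictive mean over a 6-month window = T·E[λ|data] = 6·205/53 = 1230/53.

1230/53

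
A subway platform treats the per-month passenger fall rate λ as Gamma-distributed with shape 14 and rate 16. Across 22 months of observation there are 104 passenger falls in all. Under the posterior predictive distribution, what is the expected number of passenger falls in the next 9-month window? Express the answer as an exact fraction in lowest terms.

531/19

Total count 104 over total exposure 22 months.
Posterior: α' = 14 + 104 = 118, β' = 16 + 22 = 38.
Predictive mean over a 9-month window = T·E[λ|data] = 9·118/38 = 531/19.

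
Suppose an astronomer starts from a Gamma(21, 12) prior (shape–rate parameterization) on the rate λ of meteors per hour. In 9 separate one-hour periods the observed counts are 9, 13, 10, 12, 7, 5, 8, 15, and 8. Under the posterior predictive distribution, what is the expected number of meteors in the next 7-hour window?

Total count: 9 + 13 + 10 + 12 + 7 + 5 + 8 + 15 + 8 = 87.
Total exposure: 9 hours.
Gamma(α, β) with Poisson data over total exposure Σt gives posterior Gamma(α+Σx, β+Σt) = Gamma(108, 21).
Predictive mean over a 7-hour window = T·E[λ|data] = 7·108/21 = 36.

36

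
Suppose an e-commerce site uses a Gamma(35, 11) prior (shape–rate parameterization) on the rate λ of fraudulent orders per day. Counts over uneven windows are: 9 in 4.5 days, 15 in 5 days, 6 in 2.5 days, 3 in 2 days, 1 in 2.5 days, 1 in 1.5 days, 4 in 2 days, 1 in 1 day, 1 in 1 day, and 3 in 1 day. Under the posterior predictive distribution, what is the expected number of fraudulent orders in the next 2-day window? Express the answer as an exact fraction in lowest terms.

79/17

Total count: 9 + 15 + 6 + 3 + 1 + 1 + 4 + 1 + 1 + 3 = 44.
Total exposure: 4.5 + 5 + 2.5 + 2 + 2.5 + 1.5 + 2 + 1 + 1 + 1 = 23 days.
The Gamma prior is conjugate for the Poisson rate, so λ | data ~ Gamma(35+44, 11+23) = Gamma(79, 34).
Predictive mean over a 2-day window = T·E[λ|data] = 2·79/34 = 79/17.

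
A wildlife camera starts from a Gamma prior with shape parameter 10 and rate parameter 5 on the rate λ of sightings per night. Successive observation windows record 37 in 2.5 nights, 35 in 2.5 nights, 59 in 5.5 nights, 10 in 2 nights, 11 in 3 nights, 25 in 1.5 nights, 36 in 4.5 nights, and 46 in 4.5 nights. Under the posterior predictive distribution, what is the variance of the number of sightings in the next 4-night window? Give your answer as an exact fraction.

Total count: 37 + 35 + 59 + 10 + 11 + 25 + 36 + 46 = 259.
Total exposure: 2.5 + 2.5 + 5.5 + 2 + 3 + 1.5 + 4.5 + 4.5 = 26 nights.
By Gamma–Poisson conjugacy, the posterior is Gamma(α + Σx, β + Σt) = Gamma(10 + 259, 5 + 26) = Gamma(269, 31).
The posterior predictive for a window of length T is Negative Binomial with variance T·α'·(β'+T)/β'² = 4·269·35/961 = 37660/961.

37660/961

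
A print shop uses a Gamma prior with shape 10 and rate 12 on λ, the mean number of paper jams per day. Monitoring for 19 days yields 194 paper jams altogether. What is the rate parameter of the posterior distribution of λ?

31

Total count 194 over total exposure 19 days.
By Gamma–Poisson conjugacy, the posterior is Gamma(α + Σx, β + Σt) = Gamma(10 + 194, 12 + 19) = Gamma(204, 31).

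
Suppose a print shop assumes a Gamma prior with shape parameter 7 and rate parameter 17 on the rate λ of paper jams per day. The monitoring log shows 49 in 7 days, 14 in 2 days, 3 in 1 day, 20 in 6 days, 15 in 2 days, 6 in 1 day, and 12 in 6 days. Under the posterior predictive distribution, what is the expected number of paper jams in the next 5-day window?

Total count: 49 + 14 + 3 + 20 + 15 + 6 + 12 = 119.
Total exposure: 7 + 2 + 1 + 6 + 2 + 1 + 6 = 25 days.
Posterior: α' = 7 + 119 = 126, β' = 17 + 25 = 42.
Predictive mean over a 5-day window = T·E[λ|data] = 5·126/42 = 15.

15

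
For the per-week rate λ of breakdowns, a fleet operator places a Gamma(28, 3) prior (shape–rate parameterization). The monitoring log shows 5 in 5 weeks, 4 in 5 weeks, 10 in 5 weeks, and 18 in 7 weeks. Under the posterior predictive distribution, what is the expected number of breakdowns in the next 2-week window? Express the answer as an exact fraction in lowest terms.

26/5

Total count: 5 + 4 + 10 + 18 = 37.
Total exposure: 5 + 5 + 5 + 7 = 22 weeks.
Conjugate update: add total count to the shape and total exposure to the rate, giving Gamma(65, 25).
Predictive mean over a 2-week window = T·E[λ|data] = 2·65/25 = 26/5.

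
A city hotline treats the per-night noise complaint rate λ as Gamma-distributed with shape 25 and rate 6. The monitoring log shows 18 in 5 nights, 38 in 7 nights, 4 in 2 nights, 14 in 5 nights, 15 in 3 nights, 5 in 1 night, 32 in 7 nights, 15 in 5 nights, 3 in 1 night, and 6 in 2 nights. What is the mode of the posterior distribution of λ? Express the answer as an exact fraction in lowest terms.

Total count: 18 + 38 + 4 + 14 + 15 + 5 + 32 + 15 + 3 + 6 = 150.
Total exposure: 5 + 7 + 2 + 5 + 3 + 1 + 7 + 5 + 1 + 2 = 38 nights.
The Gamma prior is conjugate for the Poisson rate, so λ | data ~ Gamma(25+150, 6+38) = Gamma(175, 44).
Posterior mode = (α'−1)/β' = 174/44 = 87/22.

87/22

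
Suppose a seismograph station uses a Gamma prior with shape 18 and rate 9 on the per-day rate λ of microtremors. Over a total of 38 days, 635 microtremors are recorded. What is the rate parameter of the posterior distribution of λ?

47

Total count 635 over total exposure 38 days.
Posterior: α' = 18 + 635 = 653, β' = 9 + 38 = 47.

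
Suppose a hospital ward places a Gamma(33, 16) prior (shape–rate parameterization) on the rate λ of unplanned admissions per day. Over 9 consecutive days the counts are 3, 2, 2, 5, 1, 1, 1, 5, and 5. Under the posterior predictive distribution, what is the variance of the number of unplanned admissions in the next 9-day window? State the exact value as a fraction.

17748/625

Total count: 3 + 2 + 2 + 5 + 1 + 1 + 1 + 5 + 5 = 25.
Total exposure: 9 days.
Conjugate update: add total count to the shape and total exposure to the rate, giving Gamma(58, 25).
The posterior predictive for a window of length T is Negative Binomial with variance T·α'·(β'+T)/β'² = 9·58·34/625 = 17748/625.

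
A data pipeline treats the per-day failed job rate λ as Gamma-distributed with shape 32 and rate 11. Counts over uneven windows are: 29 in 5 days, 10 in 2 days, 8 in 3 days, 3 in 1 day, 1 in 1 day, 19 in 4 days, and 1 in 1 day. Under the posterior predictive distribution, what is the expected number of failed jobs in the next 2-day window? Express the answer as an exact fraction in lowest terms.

103/14

Total count: 29 + 10 + 8 + 3 + 1 + 19 + 1 = 71.
Total exposure: 5 + 2 + 3 + 1 + 1 + 4 + 1 = 17 days.
By Gamma–Poisson conjugacy, the posterior is Gamma(α + Σx, β + Σt) = Gamma(32 + 71, 11 + 17) = Gamma(103, 28).
Predictive mean over a 2-day window = T·E[λ|data] = 2·103/28 = 103/14.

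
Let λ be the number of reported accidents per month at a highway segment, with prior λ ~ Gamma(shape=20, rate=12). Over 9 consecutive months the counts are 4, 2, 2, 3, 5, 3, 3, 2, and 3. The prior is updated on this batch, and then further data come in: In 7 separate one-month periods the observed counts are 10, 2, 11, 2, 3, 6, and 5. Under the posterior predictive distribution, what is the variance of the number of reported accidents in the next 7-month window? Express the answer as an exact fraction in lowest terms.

215/8

Total count: 4 + 2 + 2 + 3 + 5 + 3 + 3 + 2 + 3 = 27.
Total exposure: 9 months.
After the first batch: Gamma(20 + 27, 12 + 9) = Gamma(47, 21).
Total count: 10 + 2 + 11 + 2 + 3 + 6 + 5 = 39.
Total exposure: 7 months.
After the second batch: Gamma(47 + 39, 21 + 7) = Gamma(86, 28).
The posterior predictive for a window of length T is Negative Binomial with variance T·α'·(β'+T)/β'² = 7·86·35/784 = 215/8.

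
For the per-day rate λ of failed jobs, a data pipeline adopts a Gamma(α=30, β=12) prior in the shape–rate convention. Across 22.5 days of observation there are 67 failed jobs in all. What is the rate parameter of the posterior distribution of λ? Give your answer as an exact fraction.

Total count 67 over total exposure 22.5 days.
Gamma(α, β) with Poisson data over total exposure Σt gives posterior Gamma(α+Σx, β+Σt) = Gamma(97, 69/2).

69/2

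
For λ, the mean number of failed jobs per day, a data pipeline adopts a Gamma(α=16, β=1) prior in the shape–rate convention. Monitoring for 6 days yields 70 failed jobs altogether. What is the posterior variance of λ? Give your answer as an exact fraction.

Total count 70 over total exposure 6 days.
Conjugate update: add total count to the shape and total exposure to the rate, giving Gamma(86, 7).
Posterior variance = α'/β'² = 86/49.

86/49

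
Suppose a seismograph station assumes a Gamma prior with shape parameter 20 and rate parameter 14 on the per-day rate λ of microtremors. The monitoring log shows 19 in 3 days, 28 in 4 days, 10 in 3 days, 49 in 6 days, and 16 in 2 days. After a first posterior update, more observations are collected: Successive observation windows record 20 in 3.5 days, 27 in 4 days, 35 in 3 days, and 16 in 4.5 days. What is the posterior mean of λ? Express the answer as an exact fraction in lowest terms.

Total count: 19 + 28 + 10 + 49 + 16 = 122.
Total exposure: 3 + 4 + 3 + 6 + 2 = 18 days.
After the first batch: Gamma(20 + 122, 14 + 18) = Gamma(142, 32).
Total count: 20 + 27 + 35 + 16 = 98.
Total exposure: 3.5 + 4 + 3 + 4.5 = 15 days.
After the second batch: Gamma(142 + 98, 32 + 15) = Gamma(240, 47).
Posterior mean = α'/β' = 240/47.

240/47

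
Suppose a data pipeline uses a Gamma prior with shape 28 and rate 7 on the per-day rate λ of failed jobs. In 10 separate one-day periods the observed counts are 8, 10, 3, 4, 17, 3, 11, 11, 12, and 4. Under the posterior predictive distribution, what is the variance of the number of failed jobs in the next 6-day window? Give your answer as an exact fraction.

15318/289

Total count: 8 + 10 + 3 + 4 + 17 + 3 + 11 + 11 + 12 + 4 = 83.
Total exposure: 10 days.
Gamma(α, β) with Poisson data over total exposure Σt gives posterior Gamma(α+Σx, β+Σt) = Gamma(111, 17).
The posterior predictive for a window of length T is Negative Binomial with variance T·α'·(β'+T)/β'² = 6·111·23/289 = 15318/289.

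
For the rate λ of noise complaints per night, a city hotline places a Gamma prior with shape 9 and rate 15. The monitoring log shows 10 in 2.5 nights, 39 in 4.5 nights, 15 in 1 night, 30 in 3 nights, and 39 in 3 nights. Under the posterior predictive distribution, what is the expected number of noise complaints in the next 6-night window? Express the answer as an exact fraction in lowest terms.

Total count: 10 + 39 + 15 + 30 + 39 = 133.
Total exposure: 2.5 + 4.5 + 1 + 3 + 3 = 14 nights.
Posterior: α' = 9 + 133 = 142, β' = 15 + 14 = 29.
Predictive mean over a 6-night window = T·E[λ|data] = 6·142/29 = 852/29.

852/29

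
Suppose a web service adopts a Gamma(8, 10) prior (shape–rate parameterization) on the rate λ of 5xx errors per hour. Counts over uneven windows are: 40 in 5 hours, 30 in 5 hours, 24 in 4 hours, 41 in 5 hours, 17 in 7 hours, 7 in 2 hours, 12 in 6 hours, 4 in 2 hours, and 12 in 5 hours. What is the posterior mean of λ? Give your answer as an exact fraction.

Total count: 40 + 30 + 24 + 41 + 17 + 7 + 12 + 4 + 12 = 187.
Total exposure: 5 + 5 + 4 + 5 + 7 + 2 + 6 + 2 + 5 = 41 hours.
Gamma(α, β) with Poisson data over total exposure Σt gives posterior Gamma(α+Σx, β+Σt) = Gamma(195, 51).
Posterior mean = α'/β' = 195/51 = 65/17.

65/17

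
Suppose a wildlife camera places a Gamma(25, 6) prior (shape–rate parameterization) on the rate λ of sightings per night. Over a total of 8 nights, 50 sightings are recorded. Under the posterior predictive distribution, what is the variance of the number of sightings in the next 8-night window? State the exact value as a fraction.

3300/49

Total count 50 over total exposure 8 nights.
The Gamma prior is conjugate for the Poisson rate, so λ | data ~ Gamma(25+50, 6+8) = Gamma(75, 14).
The posterior predictive for a window of length T is Negative Binomial with variance T·α'·(β'+T)/β'² = 8·75·22/196 = 3300/49.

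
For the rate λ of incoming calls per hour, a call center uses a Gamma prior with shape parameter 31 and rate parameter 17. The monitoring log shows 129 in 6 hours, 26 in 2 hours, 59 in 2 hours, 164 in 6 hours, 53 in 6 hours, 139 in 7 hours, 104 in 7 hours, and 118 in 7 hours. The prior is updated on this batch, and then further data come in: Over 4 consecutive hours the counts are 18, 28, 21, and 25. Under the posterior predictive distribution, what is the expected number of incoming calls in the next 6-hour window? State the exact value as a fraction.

Total count: 129 + 26 + 59 + 164 + 53 + 139 + 104 + 118 = 792.
Total exposure: 6 + 2 + 2 + 6 + 6 + 7 + 7 + 7 = 43 hours.
After the first batch: Gamma(31 + 792, 17 + 43) = Gamma(823, 60).
Total count: 18 + 28 + 21 + 25 = 92.
Total exposure: 4 hours.
After the second batch: Gamma(823 + 92, 60 + 4) = Gamma(915, 64).
Predictive mean over a 6-hour window = T·E[λ|data] = 6·915/64 = 2745/32.

2745/32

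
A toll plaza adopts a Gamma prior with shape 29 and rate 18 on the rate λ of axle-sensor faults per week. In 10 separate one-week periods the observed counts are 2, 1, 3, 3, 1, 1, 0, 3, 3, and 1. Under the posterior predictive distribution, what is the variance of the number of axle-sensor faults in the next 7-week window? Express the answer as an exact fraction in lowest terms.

235/16

Total count: 2 + 1 + 3 + 3 + 1 + 1 + 0 + 3 + 3 + 1 = 18.
Total exposure: 10 weeks.
Conjugate update: add total count to the shape and total exposure to the rate, giving Gamma(47, 28).
The posterior predictive for a window of length T is Negative Binomial with variance T·α'·(β'+T)/β'² = 7·47·35/784 = 235/16.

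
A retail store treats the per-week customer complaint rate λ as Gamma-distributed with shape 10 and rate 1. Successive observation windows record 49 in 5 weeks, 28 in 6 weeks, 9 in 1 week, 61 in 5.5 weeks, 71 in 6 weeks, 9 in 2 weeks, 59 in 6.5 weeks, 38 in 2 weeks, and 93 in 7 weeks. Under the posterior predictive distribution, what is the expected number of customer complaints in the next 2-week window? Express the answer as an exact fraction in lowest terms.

61/3

Total count: 49 + 28 + 9 + 61 + 71 + 9 + 59 + 38 + 93 = 417.
Total exposure: 5 + 6 + 1 + 5.5 + 6 + 2 + 6.5 + 2 + 7 = 41 weeks.
The Gamma prior is conjugate for the Poisson rate, so λ | data ~ Gamma(10+417, 1+41) = Gamma(427, 42).
Predictive mean over a 2-week window = T·E[λ|data] = 2·427/42 = 61/3.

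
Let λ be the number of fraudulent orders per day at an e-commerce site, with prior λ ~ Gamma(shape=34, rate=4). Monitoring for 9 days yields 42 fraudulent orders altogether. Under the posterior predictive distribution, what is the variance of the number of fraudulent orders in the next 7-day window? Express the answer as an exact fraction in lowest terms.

10640/169

Total count 42 over total exposure 9 days.
By Gamma–Poisson conjugacy, the posterior is Gamma(α + Σx, β + Σt) = Gamma(34 + 42, 4 + 9) = Gamma(76, 13).
The posterior predictive for a window of length T is Negative Binomial with variance T·α'·(β'+T)/β'² = 7·76·20/169 = 10640/169.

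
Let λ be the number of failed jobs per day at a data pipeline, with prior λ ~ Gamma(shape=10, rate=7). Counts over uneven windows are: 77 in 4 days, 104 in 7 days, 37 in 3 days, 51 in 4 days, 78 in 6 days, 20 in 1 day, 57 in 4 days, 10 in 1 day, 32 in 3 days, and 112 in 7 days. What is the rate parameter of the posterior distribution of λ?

47

Total count: 77 + 104 + 37 + 51 + 78 + 20 + 57 + 10 + 32 + 112 = 578.
Total exposure: 4 + 7 + 3 + 4 + 6 + 1 + 4 + 1 + 3 + 7 = 40 days.
Conjugate update: add total count to the shape and total exposure to the rate, giving Gamma(588, 47).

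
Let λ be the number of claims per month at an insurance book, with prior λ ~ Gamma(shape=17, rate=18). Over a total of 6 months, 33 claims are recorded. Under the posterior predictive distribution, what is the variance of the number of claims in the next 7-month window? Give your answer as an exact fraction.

5425/288

Total count 33 over total exposure 6 months.
Conjugate update: add total count to the shape and total exposure to the rate, giving Gamma(50, 24).
The posterior predictive for a window of length T is Negative Binomial with variance T·α'·(β'+T)/β'² = 7·50·31/576 = 5425/288.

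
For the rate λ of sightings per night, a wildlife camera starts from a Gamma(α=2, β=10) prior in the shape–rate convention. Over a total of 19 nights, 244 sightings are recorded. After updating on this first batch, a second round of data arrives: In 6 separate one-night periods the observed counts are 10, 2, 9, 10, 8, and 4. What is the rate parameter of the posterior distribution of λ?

35

Total count 244 over total exposure 19 nights.
After the first batch: Gamma(2 + 244, 10 + 19) = Gamma(246, 29).
Total count: 10 + 2 + 9 + 10 + 8 + 4 = 43.
Total exposure: 6 nights.
After the second batch: Gamma(246 + 43, 29 + 6) = Gamma(289, 35).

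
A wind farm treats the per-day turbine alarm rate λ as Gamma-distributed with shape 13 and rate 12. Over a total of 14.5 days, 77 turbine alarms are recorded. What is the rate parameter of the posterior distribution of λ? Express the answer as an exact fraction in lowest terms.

Total count 77 over total exposure 14.5 days.
By Gamma–Poisson conjugacy, the posterior is Gamma(α + Σx, β + Σt) = Gamma(13 + 77, 12 + 14.5) = Gamma(90, 53/2).

53/2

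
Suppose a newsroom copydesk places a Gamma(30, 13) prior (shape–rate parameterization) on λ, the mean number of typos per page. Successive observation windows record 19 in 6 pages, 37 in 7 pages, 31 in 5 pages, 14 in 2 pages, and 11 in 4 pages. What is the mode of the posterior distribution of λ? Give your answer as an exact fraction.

Total count: 19 + 37 + 31 + 14 + 11 = 112.
Total exposure: 6 + 7 + 5 + 2 + 4 = 24 pages.
Gamma(α, β) with Poisson data over total exposure Σt gives posterior Gamma(α+Σx, β+Σt) = Gamma(142, 37).
Posterior mode = (α'−1)/β' = 141/37.

141/37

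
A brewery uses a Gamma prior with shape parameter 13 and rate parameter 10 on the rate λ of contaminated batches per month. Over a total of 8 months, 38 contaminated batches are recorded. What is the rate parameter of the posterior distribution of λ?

Total count 38 over total exposure 8 months.
Posterior: α' = 13 + 38 = 51, β' = 10 + 8 = 18.

18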